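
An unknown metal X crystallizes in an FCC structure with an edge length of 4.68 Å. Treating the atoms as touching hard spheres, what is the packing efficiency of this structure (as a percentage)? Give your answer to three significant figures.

74.0%

In an FCC lattice atoms touch along the face diagonal, so √2·a = 4r, so r = 0.3536a = 1.655 Å.
Packing fraction = Z·(4/3)πr³ / a³ = 4 × (4/3)π × (1.655)³ / (4.68)³ = 0.7405 = 74.0%.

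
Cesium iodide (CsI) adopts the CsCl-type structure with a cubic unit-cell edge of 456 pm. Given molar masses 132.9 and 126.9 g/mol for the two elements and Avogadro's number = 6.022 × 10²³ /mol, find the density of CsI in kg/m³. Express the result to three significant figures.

The CsCl-type structure contains Z = 1 formula unit per cell; M(CsI) = 132.9 + 126.9 = 259.8 g/mol.
a³ = (4.560 × 10^-8 cm)³ = 9.482 × 10^-23 cm³.
ρ = 1 × 259.8 / (6.022 × 10²³ × 9.482 × 10^-23) = 4.550 g/cm³ = 4550 kg/m³.

4550 kg/m³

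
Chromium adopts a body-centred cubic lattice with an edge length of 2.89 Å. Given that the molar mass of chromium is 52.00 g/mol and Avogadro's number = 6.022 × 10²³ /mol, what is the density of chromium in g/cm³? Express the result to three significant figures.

7.15 g/cm³

A BCC unit cell contains Z = 2 atoms.
Cell volume: a³ = (2.89 Å)³ = (2.890 × 10^-8 cm)³ = 2.414 × 10^-23 cm³.
ρ = Z·M/(N_A·a³) = 2 × 52.00 / (6.022 × 10²³ × 2.414 × 10^-23) = 7.155 g/cm³.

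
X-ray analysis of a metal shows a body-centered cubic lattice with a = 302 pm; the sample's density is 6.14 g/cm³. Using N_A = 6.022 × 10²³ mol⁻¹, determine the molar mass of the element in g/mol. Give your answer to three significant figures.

A BCC cell has Z = 2 atoms; a = 3.020 × 10^-8 cm.
M = ρ·N_A·a³/Z = 6.14 × 6.022 × 10²³ × 2.754 × 10^-23 / 2 = 50.9 g/mol.

50.9 g/mol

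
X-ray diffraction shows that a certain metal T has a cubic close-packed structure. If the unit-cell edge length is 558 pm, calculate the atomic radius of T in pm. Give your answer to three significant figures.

197 pm

In an FCC lattice, atoms touch along the face diagonal, so √2·a = 4r.
r = √2·a/4 = 1.4142 × 558 / 4 = 197 pm.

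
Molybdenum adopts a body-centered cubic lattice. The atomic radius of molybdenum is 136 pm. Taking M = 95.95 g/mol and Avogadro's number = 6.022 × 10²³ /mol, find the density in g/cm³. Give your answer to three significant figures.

10.3 g/cm³

In a BCC lattice, atoms touch along the body diagonal, so √3·a = 4r, giving a = 314.1 pm = 3.141 × 10^-8 cm.
With Z = 2, ρ = Z·M/(N_A·a³) = 2 × 95.95 / (6.022 × 10²³ × 3.098 × 10^-23) = 10.29 g/cm³.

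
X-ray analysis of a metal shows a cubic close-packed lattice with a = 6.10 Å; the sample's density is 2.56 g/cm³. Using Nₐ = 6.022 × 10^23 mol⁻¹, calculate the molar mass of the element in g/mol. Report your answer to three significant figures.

87.5 g/mol

An FCC cell has Z = 4 atoms; a = 6.100 × 10^-8 cm.
M = ρ·N_A·a³/Z = 2.56 × 6.022 × 10²³ × 2.270 × 10^-22 / 4 = 87.5 g/mol.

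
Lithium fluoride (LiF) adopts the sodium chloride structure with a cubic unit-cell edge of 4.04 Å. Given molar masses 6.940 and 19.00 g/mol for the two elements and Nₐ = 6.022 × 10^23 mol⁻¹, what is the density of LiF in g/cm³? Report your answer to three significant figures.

The sodium chloride structure contains Z = 4 formula units per cell; M(LiF) = 6.940 + 19.00 = 25.94 g/mol.
a³ = (4.040 × 10^-8 cm)³ = 6.594 × 10^-23 cm³.
ρ = 4 × 25.94 / (6.022 × 10²³ × 6.594 × 10^-23) = 2.613 g/cm³.

2.61 g/cm³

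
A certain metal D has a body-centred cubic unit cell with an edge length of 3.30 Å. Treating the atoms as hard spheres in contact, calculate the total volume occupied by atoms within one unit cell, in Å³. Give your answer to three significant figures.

24.4 Å³

In a BCC lattice atoms touch along the body diagonal, so √3·a = 4r, so r = 0.4330a = 1.429 Å.
V_atoms = Z × (4/3)πr³ = 2 × (4/3)π × (1.429)³ = 24.4 Å³.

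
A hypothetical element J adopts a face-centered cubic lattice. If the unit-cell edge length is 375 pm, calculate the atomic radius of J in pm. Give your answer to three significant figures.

133 pm

In an FCC lattice, atoms touch along the face diagonal, so √2·a = 4r.
r = √2·a/4 = 1.4142 × 375 / 4 = 133 pm.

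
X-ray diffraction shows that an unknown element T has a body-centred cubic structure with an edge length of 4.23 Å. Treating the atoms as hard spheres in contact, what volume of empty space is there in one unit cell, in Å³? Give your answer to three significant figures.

24.2 Å³

In a BCC lattice atoms touch along the body diagonal, so √3·a = 4r, so r = 0.4330a = 1.832 Å.
V_cell = a³ = 75.69 Å³; V_atoms = 2 × (4/3)πr³ = 51.48 Å³.
Empty space = 75.69 − 51.48 = 24.2 Å³.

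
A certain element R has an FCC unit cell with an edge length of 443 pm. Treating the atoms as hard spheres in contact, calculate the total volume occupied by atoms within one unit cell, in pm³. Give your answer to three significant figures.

In an FCC lattice atoms touch along the face diagonal, so √2·a = 4r, so r = 0.3536a = 156.6 pm.
V_atoms = Z × (4/3)πr³ = 4 × (4/3)π × (156.6)³ = 6.44 × 10^7 pm³.

6.44 × 10^7 pm³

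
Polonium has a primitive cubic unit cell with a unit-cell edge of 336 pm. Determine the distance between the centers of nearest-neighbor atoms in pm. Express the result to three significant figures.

336 pm

In a simple cubic structure, atoms touch along the cell edge, so a = 2r; the nearest-neighbor distance equals 2r = 1.000·a.
d = 1.000 × 336 = 336 pm.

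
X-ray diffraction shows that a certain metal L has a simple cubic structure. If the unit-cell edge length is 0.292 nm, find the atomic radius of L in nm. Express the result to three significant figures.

In a simple cubic lattice, atoms touch along the cell edge, so a = 2r.
r = a/2 = 0.292/2 = 0.146 nm.

0.146 nm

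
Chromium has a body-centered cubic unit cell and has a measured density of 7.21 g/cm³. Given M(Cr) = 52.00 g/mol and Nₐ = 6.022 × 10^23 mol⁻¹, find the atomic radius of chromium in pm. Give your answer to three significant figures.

125 pm

For a BCC cell (Z = 2), a³ = Z·M/(N_A·ρ) = 2 × 52.00 / (6.022 × 10²³ × 7.210) = 2.395 × 10^-23 cm³, so a = 2.883 × 10^-8 cm = 288.3 pm.
Atoms touch along the body diagonal, so √3·a = 4r, so r = 0.4330 × a = 125 pm.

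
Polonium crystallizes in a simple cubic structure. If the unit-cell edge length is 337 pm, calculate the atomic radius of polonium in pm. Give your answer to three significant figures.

In a simple cubic lattice, atoms touch along the cell edge, so a = 2r.
r = a/2 = 337/2 = 169 pm.

169 pm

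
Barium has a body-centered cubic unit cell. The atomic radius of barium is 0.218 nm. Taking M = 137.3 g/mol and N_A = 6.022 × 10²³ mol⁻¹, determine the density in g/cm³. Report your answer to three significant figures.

3.57 g/cm³

In a BCC lattice, atoms touch along the body diagonal, so √3·a = 4r, giving a = 0.5034 nm = 5.034 × 10^-8 cm.
With Z = 2, ρ = Z·M/(N_A·a³) = 2 × 137.3 / (6.022 × 10²³ × 1.276 × 10^-22) = 3.573 g/cm³.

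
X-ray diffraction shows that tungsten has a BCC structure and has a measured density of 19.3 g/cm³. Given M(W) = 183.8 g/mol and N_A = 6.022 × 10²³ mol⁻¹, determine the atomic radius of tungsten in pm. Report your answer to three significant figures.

137 pm

For a BCC cell (Z = 2), a³ = Z·M/(N_A·ρ) = 2 × 183.8 / (6.022 × 10²³ × 19.30) = 3.163 × 10^-23 cm³, so a = 3.162 × 10^-8 cm = 316.2 pm.
Atoms touch along the body diagonal, so √3·a = 4r, so r = 0.4330 × a = 137 pm.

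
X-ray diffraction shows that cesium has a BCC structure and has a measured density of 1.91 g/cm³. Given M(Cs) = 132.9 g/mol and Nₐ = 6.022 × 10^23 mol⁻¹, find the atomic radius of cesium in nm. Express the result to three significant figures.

For a BCC cell (Z = 2), a³ = Z·M/(N_A·ρ) = 2 × 132.9 / (6.022 × 10²³ × 1.910) = 2.311 × 10^-22 cm³, so a = 6.137 × 10^-8 cm = 0.6137 nm.
Atoms touch along the body diagonal, so √3·a = 4r, so r = 0.4330 × a = 0.266 nm.

0.266 nm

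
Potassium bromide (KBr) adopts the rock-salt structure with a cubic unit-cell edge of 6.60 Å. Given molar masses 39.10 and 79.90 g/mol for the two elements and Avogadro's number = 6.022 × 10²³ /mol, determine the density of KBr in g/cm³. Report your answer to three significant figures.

The rock-salt structure contains Z = 4 formula units per cell; M(KBr) = 39.10 + 79.90 = 119.0 g/mol.
a³ = (6.600 × 10^-8 cm)³ = 2.875 × 10^-22 cm³.
ρ = 4 × 119.0 / (6.022 × 10²³ × 2.875 × 10^-22) = 2.749 g/cm³.

2.75 g/cm³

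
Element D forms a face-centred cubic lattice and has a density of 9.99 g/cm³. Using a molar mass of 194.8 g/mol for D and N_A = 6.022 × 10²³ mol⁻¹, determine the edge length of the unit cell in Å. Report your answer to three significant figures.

5.06 Å

With Z = 4 atoms per FCC cell, a³ = Z·M/(N_A·ρ) = 4 × 194.8 / (6.022 × 10²³ × 9.990 g/cm³) = 1.295 × 10^-22 cm³.
a = (1.295 × 10^-22)^(1/3) = 5.060 × 10^-8 cm = 5.06 Å.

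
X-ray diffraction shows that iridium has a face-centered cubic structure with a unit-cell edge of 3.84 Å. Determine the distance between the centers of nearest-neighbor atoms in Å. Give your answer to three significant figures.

In an FCC structure, atoms touch along the face diagonal, so √2·a = 4r; the nearest-neighbor distance equals 2r = 0.7071·a.
d = 0.7071 × 3.84 = 2.72 Å.

2.72 Å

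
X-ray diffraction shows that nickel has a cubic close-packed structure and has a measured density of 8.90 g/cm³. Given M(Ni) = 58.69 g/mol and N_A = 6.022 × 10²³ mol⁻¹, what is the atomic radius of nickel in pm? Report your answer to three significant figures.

125 pm

For an FCC cell (Z = 4), a³ = Z·M/(N_A·ρ) = 4 × 58.69 / (6.022 × 10²³ × 8.900) = 4.380 × 10^-23 cm³, so a = 3.525 × 10^-8 cm = 352.5 pm.
Atoms touch along the face diagonal, so √2·a = 4r, so r = 0.3536 × a = 125 pm.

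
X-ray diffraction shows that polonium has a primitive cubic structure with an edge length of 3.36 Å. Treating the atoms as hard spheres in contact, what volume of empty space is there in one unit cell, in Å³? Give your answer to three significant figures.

18.1 Å³

In a simple cubic lattice atoms touch along the cell edge, so a = 2r, so r = 0.5000a = 1.680 Å.
V_cell = a³ = 37.93 Å³; V_atoms = 1 × (4/3)πr³ = 19.86 Å³.
Empty space = 37.93 − 19.86 = 18.1 Å³.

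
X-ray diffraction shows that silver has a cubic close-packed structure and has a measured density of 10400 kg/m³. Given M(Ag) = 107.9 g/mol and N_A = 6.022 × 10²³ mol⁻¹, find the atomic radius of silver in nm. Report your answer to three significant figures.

0.145 nm

For an FCC cell (Z = 4), a³ = Z·M/(N_A·ρ) = 4 × 107.9 / (6.022 × 10²³ × 10.40) = 6.891 × 10^-23 cm³, so a = 4.100 × 10^-8 cm = 0.4100 nm.
Atoms touch along the face diagonal, so √2·a = 4r, so r = 0.3536 × a = 0.145 nm.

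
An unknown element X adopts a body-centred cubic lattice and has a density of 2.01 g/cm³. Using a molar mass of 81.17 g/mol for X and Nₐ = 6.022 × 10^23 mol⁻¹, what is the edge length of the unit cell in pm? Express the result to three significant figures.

With Z = 2 atoms per BCC cell, a³ = Z·M/(N_A·ρ) = 2 × 81.17 / (6.022 × 10²³ × 2.010 g/cm³) = 1.341 × 10^-22 cm³.
a = (1.341 × 10^-22)^(1/3) = 5.119 × 10^-8 cm = 512 pm.

512 pm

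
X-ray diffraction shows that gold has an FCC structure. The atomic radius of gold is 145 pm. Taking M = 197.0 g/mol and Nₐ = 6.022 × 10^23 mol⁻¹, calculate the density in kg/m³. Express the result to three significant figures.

In an FCC lattice, atoms touch along the face diagonal, so √2·a = 4r, giving a = 410.1 pm = 4.101 × 10^-8 cm.
With Z = 4, ρ = Z·M/(N_A·a³) = 4 × 197.0 / (6.022 × 10²³ × 6.898 × 10^-23) = 18.97 g/cm³ = 19000 kg/m³.

19000 kg/m³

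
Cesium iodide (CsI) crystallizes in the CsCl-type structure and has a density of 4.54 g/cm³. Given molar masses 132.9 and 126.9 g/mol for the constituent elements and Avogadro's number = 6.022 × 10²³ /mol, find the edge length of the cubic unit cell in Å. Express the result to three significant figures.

M(CsI) = 259.8 g/mol; Z = 1 formula unit per cell.
a³ = Z·M/(N_A·ρ) = 1 × 259.8 / (6.022 × 10²³ × 4.54) = 9.503 × 10^-23 cm³, so a = 4.563 × 10^-8 cm = 4.56 Å.

4.56 Å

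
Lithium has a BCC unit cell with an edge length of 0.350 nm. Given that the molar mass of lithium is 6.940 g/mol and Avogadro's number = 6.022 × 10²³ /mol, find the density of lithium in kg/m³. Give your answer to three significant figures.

A BCC unit cell contains Z = 2 atoms.
Cell volume: a³ = (0.350 nm)³ = (3.500 × 10^-8 cm)³ = 4.287 × 10^-23 cm³.
ρ = Z·M/(N_A·a³) = 2 × 6.940 / (6.022 × 10²³ × 4.287 × 10^-23) = 0.5376 g/cm³ = 538 kg/m³.

538 kg/m³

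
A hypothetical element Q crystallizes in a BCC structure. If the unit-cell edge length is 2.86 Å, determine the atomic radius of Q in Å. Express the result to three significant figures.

In a BCC lattice, atoms touch along the body diagonal, so √3·a = 4r.
r = √3·a/4 = 1.7321 × 2.86 / 4 = 1.24 Å.

1.24 Å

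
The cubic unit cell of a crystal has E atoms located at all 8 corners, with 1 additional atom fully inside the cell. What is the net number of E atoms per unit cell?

2

Corner atoms are shared by 8 cells (1/8 each), interior atoms are unshared.
Net atoms = 8 × 1/8 + 1 = 1 + 1 = 2.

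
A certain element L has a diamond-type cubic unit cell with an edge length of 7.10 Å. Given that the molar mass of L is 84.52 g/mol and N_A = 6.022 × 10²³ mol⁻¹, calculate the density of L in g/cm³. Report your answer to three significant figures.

3.14 g/cm³

A diamond cubic unit cell contains Z = 8 atoms.
Cell volume: a³ = (7.10 Å)³ = (7.100 × 10^-8 cm)³ = 3.579 × 10^-22 cm³.
ρ = Z·M/(N_A·a³) = 8 × 84.52 / (6.022 × 10²³ × 3.579 × 10^-22) = 3.137 g/cm³.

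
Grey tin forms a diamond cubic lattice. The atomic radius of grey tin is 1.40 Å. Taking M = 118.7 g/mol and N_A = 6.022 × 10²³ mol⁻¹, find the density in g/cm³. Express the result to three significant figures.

5.83 g/cm³

In a diamond cubic lattice, nearest neighbors lie along the body diagonal with √3·a = 8r, giving a = 6.466 Å = 6.466 × 10^-8 cm.
With Z = 8, ρ = Z·M/(N_A·a³) = 8 × 118.7 / (6.022 × 10²³ × 2.704 × 10^-22) = 5.832 g/cm³.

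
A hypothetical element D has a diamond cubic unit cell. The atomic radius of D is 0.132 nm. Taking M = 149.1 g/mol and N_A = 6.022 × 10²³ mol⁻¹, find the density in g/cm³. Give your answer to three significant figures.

In a diamond cubic lattice, nearest neighbors lie along the body diagonal with √3·a = 8r, giving a = 0.6097 nm = 6.097 × 10^-8 cm.
With Z = 8, ρ = Z·M/(N_A·a³) = 8 × 149.1 / (6.022 × 10²³ × 2.266 × 10^-22) = 8.740 g/cm³.

8.74 g/cm³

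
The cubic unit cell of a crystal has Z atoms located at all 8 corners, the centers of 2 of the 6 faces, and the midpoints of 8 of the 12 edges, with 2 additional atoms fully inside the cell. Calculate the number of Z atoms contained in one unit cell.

Corner atoms are shared by 8 cells (1/8 each), face atoms by 2 (1/2 each), edge atoms by 4 (1/4 each), interior atoms are unshared.
Net atoms = 8 × 1/8 + 2 × 1/2 + 8 × 1/4 + 2 = 1 + 1 + 2 + 2 = 6.

6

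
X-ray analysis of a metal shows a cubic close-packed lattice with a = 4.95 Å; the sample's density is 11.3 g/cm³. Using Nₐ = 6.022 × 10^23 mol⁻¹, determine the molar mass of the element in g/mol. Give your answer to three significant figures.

An FCC cell has Z = 4 atoms; a = 4.950 × 10^-8 cm.
M = ρ·N_A·a³/Z = 11.3 × 6.022 × 10²³ × 1.213 × 10^-22 / 4 = 206 g/mol.

206 g/mol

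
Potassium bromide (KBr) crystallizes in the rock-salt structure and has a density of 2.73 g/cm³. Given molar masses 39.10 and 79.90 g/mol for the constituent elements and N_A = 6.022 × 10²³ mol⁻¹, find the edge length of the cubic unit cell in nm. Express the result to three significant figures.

M(KBr) = 119.0 g/mol; Z = 4 formula units per cell.
a³ = Z·M/(N_A·ρ) = 4 × 119.0 / (6.022 × 10²³ × 2.73) = 2.895 × 10^-22 cm³, so a = 6.616 × 10^-8 cm = 0.662 nm.

0.662 nm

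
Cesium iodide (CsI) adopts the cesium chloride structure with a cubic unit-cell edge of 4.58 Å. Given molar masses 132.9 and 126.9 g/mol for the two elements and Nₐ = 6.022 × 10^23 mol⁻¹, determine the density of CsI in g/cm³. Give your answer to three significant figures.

4.49 g/cm³

The cesium chloride structure contains Z = 1 formula unit per cell; M(CsI) = 132.9 + 126.9 = 259.8 g/mol.
a³ = (4.580 × 10^-8 cm)³ = 9.607 × 10^-23 cm³.
ρ = 1 × 259.8 / (6.022 × 10²³ × 9.607 × 10^-23) = 4.491 g/cm³.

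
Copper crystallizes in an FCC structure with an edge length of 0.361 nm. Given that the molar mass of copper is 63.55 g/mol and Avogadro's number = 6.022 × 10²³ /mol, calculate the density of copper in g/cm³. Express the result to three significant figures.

8.97 g/cm³

An FCC unit cell contains Z = 4 atoms.
Cell volume: a³ = (0.361 nm)³ = (3.610 × 10^-8 cm)³ = 4.705 × 10^-23 cm³.
ρ = Z·M/(N_A·a³) = 4 × 63.55 / (6.022 × 10²³ × 4.705 × 10^-23) = 8.972 g/cm³.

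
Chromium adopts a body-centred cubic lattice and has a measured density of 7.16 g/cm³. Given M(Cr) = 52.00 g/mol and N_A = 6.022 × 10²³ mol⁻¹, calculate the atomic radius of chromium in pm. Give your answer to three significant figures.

For a BCC cell (Z = 2), a³ = Z·M/(N_A·ρ) = 2 × 52.00 / (6.022 × 10²³ × 7.160) = 2.412 × 10^-23 cm³, so a = 2.889 × 10^-8 cm = 288.9 pm.
Atoms touch along the body diagonal, so √3·a = 4r, so r = 0.4330 × a = 125 pm.

125 pm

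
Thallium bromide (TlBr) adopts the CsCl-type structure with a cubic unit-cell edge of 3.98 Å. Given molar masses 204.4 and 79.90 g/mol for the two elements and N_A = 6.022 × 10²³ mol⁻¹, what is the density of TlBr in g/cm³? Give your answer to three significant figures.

7.49 g/cm³

The CsCl-type structure contains Z = 1 formula unit per cell; M(TlBr) = 204.4 + 79.90 = 284.3 g/mol.
a³ = (3.980 × 10^-8 cm)³ = 6.304 × 10^-23 cm³.
ρ = 1 × 284.3 / (6.022 × 10²³ × 6.304 × 10^-23) = 7.488 g/cm³.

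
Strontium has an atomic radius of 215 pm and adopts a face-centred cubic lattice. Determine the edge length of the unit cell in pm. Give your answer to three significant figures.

In an FCC lattice, atoms touch along the face diagonal, so √2·a = 4r.
a = 4r/√2 = 4 × 215 / 1.4142 = 608 pm.

608 pm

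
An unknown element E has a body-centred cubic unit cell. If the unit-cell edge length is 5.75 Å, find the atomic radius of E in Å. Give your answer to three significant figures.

In a BCC lattice, atoms touch along the body diagonal, so √3·a = 4r.
r = √3·a/4 = 1.7321 × 5.75 / 4 = 2.49 Å.

2.49 Å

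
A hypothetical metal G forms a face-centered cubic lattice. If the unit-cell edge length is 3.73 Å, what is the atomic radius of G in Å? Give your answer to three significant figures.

1.32 Å

In an FCC lattice, atoms touch along the face diagonal, so √2·a = 4r.
r = √2·a/4 = 1.4142 × 3.73 / 4 = 1.32 Å.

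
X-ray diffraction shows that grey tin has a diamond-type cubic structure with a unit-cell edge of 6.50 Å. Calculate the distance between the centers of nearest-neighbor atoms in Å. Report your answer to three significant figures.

2.81 Å

In a diamond cubic structure, nearest neighbors lie along the body diagonal with √3·a = 8r; the nearest-neighbor distance equals 2r = 0.4330·a.
d = 0.4330 × 6.50 = 2.81 Å.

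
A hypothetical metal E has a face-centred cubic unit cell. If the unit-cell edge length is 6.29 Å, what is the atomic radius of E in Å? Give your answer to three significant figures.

In an FCC lattice, atoms touch along the face diagonal, so √2·a = 4r.
r = √2·a/4 = 1.4142 × 6.29 / 4 = 2.22 Å.

2.22 Å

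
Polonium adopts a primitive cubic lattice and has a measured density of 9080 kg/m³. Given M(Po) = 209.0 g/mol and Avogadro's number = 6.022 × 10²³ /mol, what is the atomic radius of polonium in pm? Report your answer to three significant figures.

For a simple cubic cell (Z = 1), a³ = Z·M/(N_A·ρ) = 1 × 209.0 / (6.022 × 10²³ × 9.080) = 3.822 × 10^-23 cm³, so a = 3.369 × 10^-8 cm = 336.9 pm.
Atoms touch along the cell edge, so a = 2r, so r = 0.5000 × a = 168 pm.

168 pm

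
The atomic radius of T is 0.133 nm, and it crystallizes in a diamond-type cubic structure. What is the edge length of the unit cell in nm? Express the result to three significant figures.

In a diamond cubic lattice, nearest neighbors lie along the body diagonal with √3·a = 8r.
a = 8r/√3 = 8 × 0.133 / 1.7321 = 0.614 nm.

0.614 nm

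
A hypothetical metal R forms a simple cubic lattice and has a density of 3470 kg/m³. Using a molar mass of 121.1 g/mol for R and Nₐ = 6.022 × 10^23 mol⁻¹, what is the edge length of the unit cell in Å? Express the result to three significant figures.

With Z = 1 atom per simple cubic cell, a³ = Z·M/(N_A·ρ) = 1 × 121.1 / (6.022 × 10²³ × 3.470 g/cm³) = 5.795 × 10^-23 cm³.
a = (5.795 × 10^-23)^(1/3) = 3.870 × 10^-8 cm = 3.87 Å.

3.87 Å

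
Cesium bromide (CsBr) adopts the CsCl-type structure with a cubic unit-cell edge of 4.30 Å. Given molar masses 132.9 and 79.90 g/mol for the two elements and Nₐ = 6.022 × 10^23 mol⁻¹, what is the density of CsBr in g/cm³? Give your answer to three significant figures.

4.44 g/cm³

The CsCl-type structure contains Z = 1 formula unit per cell; M(CsBr) = 132.9 + 79.90 = 212.8 g/mol.
a³ = (4.300 × 10^-8 cm)³ = 7.951 × 10^-23 cm³.
ρ = 1 × 212.8 / (6.022 × 10²³ × 7.951 × 10^-23) = 4.445 g/cm³.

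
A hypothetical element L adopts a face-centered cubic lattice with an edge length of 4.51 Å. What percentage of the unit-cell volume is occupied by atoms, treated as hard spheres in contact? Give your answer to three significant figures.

74.0%

In an FCC lattice atoms touch along the face diagonal, so √2·a = 4r, so r = 0.3536a = 1.595 Å.
Packing fraction = Z·(4/3)πr³ / a³ = 4 × (4/3)π × (1.595)³ / (4.51)³ = 0.7405 = 74.0%.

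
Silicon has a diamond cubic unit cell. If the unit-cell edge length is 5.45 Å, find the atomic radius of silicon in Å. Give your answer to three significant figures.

1.18 Å

In a diamond cubic lattice, nearest neighbors lie along the body diagonal with √3·a = 8r.
r = √3·a/8 = 1.7321 × 5.45 / 8 = 1.18 Å.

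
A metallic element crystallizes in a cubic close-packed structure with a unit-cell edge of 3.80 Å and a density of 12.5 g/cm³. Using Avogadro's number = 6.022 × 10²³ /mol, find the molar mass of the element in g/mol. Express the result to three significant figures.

103 g/mol

An FCC cell has Z = 4 atoms; a = 3.800 × 10^-8 cm.
M = ρ·N_A·a³/Z = 12.5 × 6.022 × 10²³ × 5.487 × 10^-23 / 4 = 103 g/mol.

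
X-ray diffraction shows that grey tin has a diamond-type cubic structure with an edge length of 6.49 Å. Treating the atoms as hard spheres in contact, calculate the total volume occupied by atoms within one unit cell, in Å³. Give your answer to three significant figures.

93.0 Å³

In a diamond cubic lattice nearest neighbors lie along the body diagonal with √3·a = 8r, so r = 0.2165a = 1.405 Å.
V_atoms = Z × (4/3)πr³ = 8 × (4/3)π × (1.405)³ = 93.0 Å³.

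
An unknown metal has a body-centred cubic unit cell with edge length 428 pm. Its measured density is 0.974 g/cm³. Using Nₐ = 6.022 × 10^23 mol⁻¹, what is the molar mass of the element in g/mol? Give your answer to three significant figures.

23.0 g/mol

A BCC cell has Z = 2 atoms; a = 4.280 × 10^-8 cm.
M = ρ·N_A·a³/Z = 0.974 × 6.022 × 10²³ × 7.840 × 10^-23 / 2 = 23.0 g/mol.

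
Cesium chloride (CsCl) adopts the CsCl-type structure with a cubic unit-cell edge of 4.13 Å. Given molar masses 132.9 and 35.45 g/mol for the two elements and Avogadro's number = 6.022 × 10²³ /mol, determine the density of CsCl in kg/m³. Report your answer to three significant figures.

3970 kg/m³

The CsCl-type structure contains Z = 1 formula unit per cell; M(CsCl) = 132.9 + 35.45 = 168.35 g/mol.
a³ = (4.130 × 10^-8 cm)³ = 7.044 × 10^-23 cm³.
ρ = 1 × 168.35 / (6.022 × 10²³ × 7.044 × 10^-23) = 3.968 g/cm³ = 3970 kg/m³.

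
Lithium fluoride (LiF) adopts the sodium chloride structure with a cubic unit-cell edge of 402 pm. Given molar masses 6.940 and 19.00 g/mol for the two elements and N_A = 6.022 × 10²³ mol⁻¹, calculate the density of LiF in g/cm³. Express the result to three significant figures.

The sodium chloride structure contains Z = 4 formula units per cell; M(LiF) = 6.940 + 19.00 = 25.94 g/mol.
a³ = (4.020 × 10^-8 cm)³ = 6.496 × 10^-23 cm³.
ρ = 4 × 25.94 / (6.022 × 10²³ × 6.496 × 10^-23) = 2.652 g/cm³.

2.65 g/cm³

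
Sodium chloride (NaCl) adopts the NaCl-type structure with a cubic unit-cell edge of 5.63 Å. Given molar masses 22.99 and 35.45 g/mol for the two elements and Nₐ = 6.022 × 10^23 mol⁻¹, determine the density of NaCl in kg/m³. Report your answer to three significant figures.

2180 kg/m³

The NaCl-type structure contains Z = 4 formula units per cell; M(NaCl) = 22.99 + 35.45 = 58.44 g/mol.
a³ = (5.630 × 10^-8 cm)³ = 1.785 × 10^-22 cm³.
ρ = 4 × 58.44 / (6.022 × 10²³ × 1.785 × 10^-22) = 2.175 g/cm³ = 2180 kg/m³.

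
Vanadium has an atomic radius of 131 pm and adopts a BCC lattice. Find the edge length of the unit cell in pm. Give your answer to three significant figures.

In a BCC lattice, atoms touch along the body diagonal, so √3·a = 4r.
a = 4r/√3 = 4 × 131 / 1.7321 = 303 pm.

303 pm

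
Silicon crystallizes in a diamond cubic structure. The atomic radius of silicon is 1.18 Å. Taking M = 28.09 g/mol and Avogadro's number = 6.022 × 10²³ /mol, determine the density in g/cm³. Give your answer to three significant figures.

2.30 g/cm³

In a diamond cubic lattice, nearest neighbors lie along the body diagonal with √3·a = 8r, giving a = 5.450 Å = 5.450 × 10^-8 cm.
With Z = 8, ρ = Z·M/(N_A·a³) = 8 × 28.09 / (6.022 × 10²³ × 1.619 × 10^-22) = 2.305 g/cm³.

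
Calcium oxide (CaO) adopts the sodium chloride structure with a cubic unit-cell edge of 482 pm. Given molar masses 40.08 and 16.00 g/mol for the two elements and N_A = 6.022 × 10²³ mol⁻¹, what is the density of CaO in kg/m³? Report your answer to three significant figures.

3330 kg/m³

The sodium chloride structure contains Z = 4 formula units per cell; M(CaO) = 40.08 + 16.00 = 56.08 g/mol.
a³ = (4.820 × 10^-8 cm)³ = 1.120 × 10^-22 cm³.
ρ = 4 × 56.08 / (6.022 × 10²³ × 1.120 × 10^-22) = 3.326 g/cm³ = 3330 kg/m³.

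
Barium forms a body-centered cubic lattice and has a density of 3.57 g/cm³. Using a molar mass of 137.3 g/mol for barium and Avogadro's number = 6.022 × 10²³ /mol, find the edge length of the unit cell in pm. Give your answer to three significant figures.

504 pm

With Z = 2 atoms per BCC cell, a³ = Z·M/(N_A·ρ) = 2 × 137.3 / (6.022 × 10²³ × 3.570 g/cm³) = 1.277 × 10^-22 cm³.
a = (1.277 × 10^-22)^(1/3) = 5.036 × 10^-8 cm = 504 pm.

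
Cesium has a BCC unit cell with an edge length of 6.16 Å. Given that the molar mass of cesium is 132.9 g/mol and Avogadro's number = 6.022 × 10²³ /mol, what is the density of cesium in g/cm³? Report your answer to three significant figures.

A BCC unit cell contains Z = 2 atoms.
Cell volume: a³ = (6.16 Å)³ = (6.160 × 10^-8 cm)³ = 2.337 × 10^-22 cm³.
ρ = Z·M/(N_A·a³) = 2 × 132.9 / (6.022 × 10²³ × 2.337 × 10^-22) = 1.888 g/cm³.

1.89 g/cm³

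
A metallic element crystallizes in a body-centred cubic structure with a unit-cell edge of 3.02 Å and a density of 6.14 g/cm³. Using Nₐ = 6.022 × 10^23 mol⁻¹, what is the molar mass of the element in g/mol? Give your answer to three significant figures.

50.9 g/mol

A BCC cell has Z = 2 atoms; a = 3.020 × 10^-8 cm.
M = ρ·N_A·a³/Z = 6.14 × 6.022 × 10²³ × 2.754 × 10^-23 / 2 = 50.9 g/mol.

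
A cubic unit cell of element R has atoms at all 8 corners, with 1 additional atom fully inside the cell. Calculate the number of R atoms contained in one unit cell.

2

Corner atoms are shared by 8 cells (1/8 each), interior atoms are unshared.
Net atoms = 8 × 1/8 + 1 = 1 + 1 = 2.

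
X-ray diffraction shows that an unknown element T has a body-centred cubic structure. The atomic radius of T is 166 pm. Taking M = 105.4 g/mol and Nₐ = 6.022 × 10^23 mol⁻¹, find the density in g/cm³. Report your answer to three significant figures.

In a BCC lattice, atoms touch along the body diagonal, so √3·a = 4r, giving a = 383.4 pm = 3.834 × 10^-8 cm.
With Z = 2, ρ = Z·M/(N_A·a³) = 2 × 105.4 / (6.022 × 10²³ × 5.634 × 10^-23) = 6.213 g/cm³.

6.21 g/cm³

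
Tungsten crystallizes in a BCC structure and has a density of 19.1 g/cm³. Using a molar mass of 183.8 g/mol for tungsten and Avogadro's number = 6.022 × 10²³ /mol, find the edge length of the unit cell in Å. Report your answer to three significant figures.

With Z = 2 atoms per BCC cell, a³ = Z·M/(N_A·ρ) = 2 × 183.8 / (6.022 × 10²³ × 19.10 g/cm³) = 3.196 × 10^-23 cm³.
a = (3.196 × 10^-23)^(1/3) = 3.173 × 10^-8 cm = 3.17 Å.

3.17 Å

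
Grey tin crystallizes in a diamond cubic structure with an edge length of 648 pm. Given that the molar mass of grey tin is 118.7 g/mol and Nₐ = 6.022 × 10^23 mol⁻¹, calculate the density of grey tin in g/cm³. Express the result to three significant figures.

A diamond cubic unit cell contains Z = 8 atoms.
Cell volume: a³ = (648 pm)³ = (6.480 × 10^-8 cm)³ = 2.721 × 10^-22 cm³.
ρ = Z·M/(N_A·a³) = 8 × 118.7 / (6.022 × 10²³ × 2.721 × 10^-22) = 5.795 g/cm³.

5.80 g/cm³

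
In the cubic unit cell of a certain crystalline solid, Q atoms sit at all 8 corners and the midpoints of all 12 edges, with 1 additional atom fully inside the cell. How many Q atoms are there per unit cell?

Corner atoms are shared by 8 cells (1/8 each), edge atoms by 4 (1/4 each), interior atoms are unshared.
Net atoms = 8 × 1/8 + 12 × 1/4 + 1 = 1 + 3 + 1 = 5.

5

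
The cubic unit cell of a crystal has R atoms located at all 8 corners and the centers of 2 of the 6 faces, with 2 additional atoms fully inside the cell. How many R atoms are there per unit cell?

Corner atoms are shared by 8 cells (1/8 each), face atoms by 2 (1/2 each), interior atoms are unshared.
Net atoms = 8 × 1/8 + 2 × 1/2 + 2 = 1 + 1 + 2 = 4.

4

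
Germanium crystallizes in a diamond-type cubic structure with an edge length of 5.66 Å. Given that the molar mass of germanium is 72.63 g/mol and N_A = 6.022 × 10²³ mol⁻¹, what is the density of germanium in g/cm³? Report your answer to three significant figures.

5.32 g/cm³

A diamond cubic unit cell contains Z = 8 atoms.
Cell volume: a³ = (5.66 Å)³ = (5.660 × 10^-8 cm)³ = 1.813 × 10^-22 cm³.
ρ = Z·M/(N_A·a³) = 8 × 72.63 / (6.022 × 10²³ × 1.813 × 10^-22) = 5.321 g/cm³.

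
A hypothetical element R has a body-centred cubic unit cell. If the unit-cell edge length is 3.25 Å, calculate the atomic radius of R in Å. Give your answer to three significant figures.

1.41 Å

In a BCC lattice, atoms touch along the body diagonal, so √3·a = 4r.
r = √3·a/4 = 1.7321 × 3.25 / 4 = 1.41 Å.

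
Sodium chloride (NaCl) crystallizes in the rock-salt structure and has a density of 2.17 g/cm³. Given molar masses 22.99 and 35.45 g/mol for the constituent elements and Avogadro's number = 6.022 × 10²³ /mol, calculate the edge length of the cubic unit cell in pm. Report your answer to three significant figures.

M(NaCl) = 58.44 g/mol; Z = 4 formula units per cell.
a³ = Z·M/(N_A·ρ) = 4 × 58.44 / (6.022 × 10²³ × 2.17) = 1.789 × 10^-22 cm³, so a = 5.635 × 10^-8 cm = 563 pm.

563 pm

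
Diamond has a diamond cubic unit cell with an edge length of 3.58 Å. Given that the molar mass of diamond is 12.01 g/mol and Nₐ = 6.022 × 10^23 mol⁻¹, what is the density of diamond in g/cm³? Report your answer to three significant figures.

A diamond cubic unit cell contains Z = 8 atoms.
Cell volume: a³ = (3.58 Å)³ = (3.580 × 10^-8 cm)³ = 4.588 × 10^-23 cm³.
ρ = Z·M/(N_A·a³) = 8 × 12.01 / (6.022 × 10²³ × 4.588 × 10^-23) = 3.477 g/cm³.

3.48 g/cm³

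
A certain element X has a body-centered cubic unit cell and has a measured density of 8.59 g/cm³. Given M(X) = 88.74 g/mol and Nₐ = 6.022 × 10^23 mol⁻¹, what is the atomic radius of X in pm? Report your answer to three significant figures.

For a BCC cell (Z = 2), a³ = Z·M/(N_A·ρ) = 2 × 88.74 / (6.022 × 10²³ × 8.590) = 3.431 × 10^-23 cm³, so a = 3.249 × 10^-8 cm = 324.9 pm.
Atoms touch along the body diagonal, so √3·a = 4r, so r = 0.4330 × a = 141 pm.

141 pm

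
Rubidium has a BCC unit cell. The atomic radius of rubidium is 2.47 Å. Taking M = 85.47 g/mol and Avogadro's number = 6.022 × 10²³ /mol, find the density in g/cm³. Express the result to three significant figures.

1.53 g/cm³

In a BCC lattice, atoms touch along the body diagonal, so √3·a = 4r, giving a = 5.704 Å = 5.704 × 10^-8 cm.
With Z = 2, ρ = Z·M/(N_A·a³) = 2 × 85.47 / (6.022 × 10²³ × 1.856 × 10^-22) = 1.529 g/cm³.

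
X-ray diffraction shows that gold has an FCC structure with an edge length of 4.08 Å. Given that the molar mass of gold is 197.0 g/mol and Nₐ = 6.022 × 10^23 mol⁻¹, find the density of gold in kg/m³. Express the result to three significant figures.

19300 kg/m³

An FCC unit cell contains Z = 4 atoms.
Cell volume: a³ = (4.08 Å)³ = (4.080 × 10^-8 cm)³ = 6.792 × 10^-23 cm³.
ρ = Z·M/(N_A·a³) = 4 × 197.0 / (6.022 × 10²³ × 6.792 × 10^-23) = 19.27 g/cm³ = 19300 kg/m³.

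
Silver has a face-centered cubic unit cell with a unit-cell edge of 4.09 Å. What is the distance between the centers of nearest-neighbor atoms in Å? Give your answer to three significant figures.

In an FCC structure, atoms touch along the face diagonal, so √2·a = 4r; the nearest-neighbor distance equals 2r = 0.7071·a.
d = 0.7071 × 4.09 = 2.89 Å.

2.89 Å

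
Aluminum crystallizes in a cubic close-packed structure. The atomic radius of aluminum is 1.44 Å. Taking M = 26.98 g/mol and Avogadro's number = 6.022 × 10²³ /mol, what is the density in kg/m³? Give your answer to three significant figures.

2650 kg/m³

In an FCC lattice, atoms touch along the face diagonal, so √2·a = 4r, giving a = 4.073 Å = 4.073 × 10^-8 cm.
With Z = 4, ρ = Z·M/(N_A·a³) = 4 × 26.98 / (6.022 × 10²³ × 6.757 × 10^-23) = 2.652 g/cm³ = 2650 kg/m³.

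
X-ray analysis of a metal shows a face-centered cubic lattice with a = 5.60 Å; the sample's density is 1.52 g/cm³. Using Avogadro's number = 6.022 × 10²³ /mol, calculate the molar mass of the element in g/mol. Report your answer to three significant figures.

40.2 g/mol

An FCC cell has Z = 4 atoms; a = 5.600 × 10^-8 cm.
M = ρ·N_A·a³/Z = 1.52 × 6.022 × 10²³ × 1.756 × 10^-22 / 4 = 40.2 g/mol.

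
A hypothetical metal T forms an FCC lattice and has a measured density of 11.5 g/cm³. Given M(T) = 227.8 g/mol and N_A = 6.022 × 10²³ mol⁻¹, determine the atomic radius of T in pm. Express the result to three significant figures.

For an FCC cell (Z = 4), a³ = Z·M/(N_A·ρ) = 4 × 227.8 / (6.022 × 10²³ × 11.50) = 1.316 × 10^-22 cm³, so a = 5.086 × 10^-8 cm = 508.6 pm.
Atoms touch along the face diagonal, so √2·a = 4r, so r = 0.3536 × a = 180 pm.

180 pm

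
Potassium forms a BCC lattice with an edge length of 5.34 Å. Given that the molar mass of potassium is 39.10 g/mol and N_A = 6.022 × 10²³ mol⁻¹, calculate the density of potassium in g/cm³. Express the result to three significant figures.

A BCC unit cell contains Z = 2 atoms.
Cell volume: a³ = (5.34 Å)³ = (5.340 × 10^-8 cm)³ = 1.523 × 10^-22 cm³.
ρ = Z·M/(N_A·a³) = 2 × 39.10 / (6.022 × 10²³ × 1.523 × 10^-22) = 0.8528 g/cm³.

0.853 g/cm³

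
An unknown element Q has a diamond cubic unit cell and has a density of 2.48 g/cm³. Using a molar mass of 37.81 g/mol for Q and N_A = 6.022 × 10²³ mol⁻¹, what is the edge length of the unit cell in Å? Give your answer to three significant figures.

5.87 Å

With Z = 8 atoms per diamond cubic cell, a³ = Z·M/(N_A·ρ) = 8 × 37.81 / (6.022 × 10²³ × 2.480 g/cm³) = 2.025 × 10^-22 cm³.
a = (2.025 × 10^-22)^(1/3) = 5.873 × 10^-8 cm = 5.87 Å.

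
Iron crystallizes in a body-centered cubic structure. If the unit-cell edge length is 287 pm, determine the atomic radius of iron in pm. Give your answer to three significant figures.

124 pm

In a BCC lattice, atoms touch along the body diagonal, so √3·a = 4r.
r = √3·a/4 = 1.7321 × 287 / 4 = 124 pm.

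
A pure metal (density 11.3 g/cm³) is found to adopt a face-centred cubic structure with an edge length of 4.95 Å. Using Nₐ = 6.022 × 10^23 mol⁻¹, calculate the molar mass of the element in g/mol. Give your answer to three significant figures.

An FCC cell has Z = 4 atoms; a = 4.950 × 10^-8 cm.
M = ρ·N_A·a³/Z = 11.3 × 6.022 × 10²³ × 1.213 × 10^-22 / 4 = 206 g/mol.

206 g/mol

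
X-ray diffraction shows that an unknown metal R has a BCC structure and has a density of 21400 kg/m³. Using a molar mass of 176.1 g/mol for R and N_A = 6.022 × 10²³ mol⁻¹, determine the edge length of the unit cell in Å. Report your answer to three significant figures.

3.01 Å

With Z = 2 atoms per BCC cell, a³ = Z·M/(N_A·ρ) = 2 × 176.1 / (6.022 × 10²³ × 21.40 g/cm³) = 2.733 × 10^-23 cm³.
a = (2.733 × 10^-23)^(1/3) = 3.012 × 10^-8 cm = 3.01 Å.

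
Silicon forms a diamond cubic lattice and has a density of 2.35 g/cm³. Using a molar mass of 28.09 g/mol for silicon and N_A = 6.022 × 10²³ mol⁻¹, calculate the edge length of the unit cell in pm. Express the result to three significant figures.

542 pm

With Z = 8 atoms per diamond cubic cell, a³ = Z·M/(N_A·ρ) = 8 × 28.09 / (6.022 × 10²³ × 2.350 g/cm³) = 1.588 × 10^-22 cm³.
a = (1.588 × 10^-22)^(1/3) = 5.415 × 10^-8 cm = 542 pm.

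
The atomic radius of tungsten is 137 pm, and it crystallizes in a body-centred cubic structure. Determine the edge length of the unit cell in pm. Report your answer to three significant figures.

316 pm

In a BCC lattice, atoms touch along the body diagonal, so √3·a = 4r.
a = 4r/√3 = 4 × 137 / 1.7321 = 316 pm.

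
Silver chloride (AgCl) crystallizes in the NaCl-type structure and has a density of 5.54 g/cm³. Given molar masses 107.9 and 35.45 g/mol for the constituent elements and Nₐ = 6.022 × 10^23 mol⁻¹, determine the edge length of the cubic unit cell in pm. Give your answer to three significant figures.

M(AgCl) = 143.35 g/mol; Z = 4 formula units per cell.
a³ = Z·M/(N_A·ρ) = 4 × 143.35 / (6.022 × 10²³ × 5.54) = 1.719 × 10^-22 cm³, so a = 5.560 × 10^-8 cm = 556 pm.

556 pm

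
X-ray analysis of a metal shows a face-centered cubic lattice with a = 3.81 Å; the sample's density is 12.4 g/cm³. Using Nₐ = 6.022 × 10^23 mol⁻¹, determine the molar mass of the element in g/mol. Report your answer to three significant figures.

An FCC cell has Z = 4 atoms; a = 3.810 × 10^-8 cm.
M = ρ·N_A·a³/Z = 12.4 × 6.022 × 10²³ × 5.531 × 10^-23 / 4 = 103 g/mol.

103 g/mol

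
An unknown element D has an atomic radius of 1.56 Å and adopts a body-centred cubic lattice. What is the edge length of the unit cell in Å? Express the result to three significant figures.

In a BCC lattice, atoms touch along the body diagonal, so √3·a = 4r.
a = 4r/√3 = 4 × 1.56 / 1.7321 = 3.60 Å.

3.60 Å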